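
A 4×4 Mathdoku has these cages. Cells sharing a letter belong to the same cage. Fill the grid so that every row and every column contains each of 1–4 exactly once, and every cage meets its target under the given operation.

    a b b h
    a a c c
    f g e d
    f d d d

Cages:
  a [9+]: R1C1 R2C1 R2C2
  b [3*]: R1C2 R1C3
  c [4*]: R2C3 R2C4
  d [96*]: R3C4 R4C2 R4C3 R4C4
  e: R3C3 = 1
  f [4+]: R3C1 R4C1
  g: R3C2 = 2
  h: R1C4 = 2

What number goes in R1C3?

3

H is a freebie, which forces R1C4 = 2.
G is a freebie, leaving R3C2 = 2.
Cage e is a single given cell, which forces R3C3 = 1.
Cage d needs product 96, so R3C4 = 4.
Column 4 already has 2, which forces R4C4 = 3.
Cage b needs two cells with product 3, which forces R1C2 = 1.
1 is placed in column 3; hence R1C3 = 3.
1 is placed in column 3, so R2C3 = 4.
Column 4 now contains 4, leaving R2C4 = 1.
1 is placed in row 3, so R3C1 = 3.
Row 4 now contains 3, which forces R4C1 = 1.
Row 4 now contains 3; hence R4C2 = 4.
Cage d needs product 96, leaving R4C3 = 2.
Row 1 now contains 3, leaving R1C1 = 4.
1 is placed in row 2, so R2C1 = 2.
4 is placed in row 2, leaving R2C2 = 3.
The full grid is 4 1 3 2 / 2 3 4 1 / 3 2 1 4 / 1 4 2 3.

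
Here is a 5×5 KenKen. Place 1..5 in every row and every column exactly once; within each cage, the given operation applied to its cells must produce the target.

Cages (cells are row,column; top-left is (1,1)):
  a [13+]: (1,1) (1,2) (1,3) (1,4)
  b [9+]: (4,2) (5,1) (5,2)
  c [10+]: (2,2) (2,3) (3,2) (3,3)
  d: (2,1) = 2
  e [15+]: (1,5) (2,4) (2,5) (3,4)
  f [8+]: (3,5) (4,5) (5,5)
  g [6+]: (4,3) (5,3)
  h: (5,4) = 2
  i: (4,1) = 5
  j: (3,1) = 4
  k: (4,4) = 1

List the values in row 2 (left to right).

Cage d is given, which forces (2,1) = 2.
Cage j is a single given cell, so (3,1) = 4.
I is a freebie, which forces (4,1) = 5.
Cage k is a single given cell, so (4,4) = 1.
Cage h is a single given cell, so (5,4) = 2.
Cage g needs two cells with sum 6, so (4,3) = 2.
The two cells of cage g must have sum 6, leaving (5,3) = 4.
Row 4 already has 2, which forces (4,2) = 3.
Cage f needs sum 8, leaving (4,5) = 4.
Cage b needs sum 9, which forces (5,1) = 1.
Row 5 already has 4; hence (5,2) = 5.
Row 5 now contains 1, which forces (5,5) = 3.
1 is placed in column 1; hence (1,1) = 3.
The 4 cells of cage c must have sum 10, leaving (2,2) = 4.
Row 2 already has 4; hence (2,4) = 3.
The 4 cells of cage c must have sum 10, leaving (3,2) = 2.
Cage e needs sum 15, leaving (3,4) = 5.
Column 5 now contains 3, which forces (3,5) = 1.
4 is placed in column 2; hence (1,2) = 1.
Cage a needs sum 13, leaving (1,3) = 5.
Column 4 now contains 5, leaving (1,4) = 4.
Cage e needs sum 15; hence (1,5) = 2.
Row 2 already has 3, leaving (2,3) = 1.
Column 5 already has 1; hence (2,5) = 5.
Row 3 already has 1, leaving (3,3) = 3.
The full grid is 3 1 5 4 2 / 2 4 1 3 5 / 4 2 3 5 1 / 5 3 2 1 4 / 1 5 4 2 3.

2 4 1 3 5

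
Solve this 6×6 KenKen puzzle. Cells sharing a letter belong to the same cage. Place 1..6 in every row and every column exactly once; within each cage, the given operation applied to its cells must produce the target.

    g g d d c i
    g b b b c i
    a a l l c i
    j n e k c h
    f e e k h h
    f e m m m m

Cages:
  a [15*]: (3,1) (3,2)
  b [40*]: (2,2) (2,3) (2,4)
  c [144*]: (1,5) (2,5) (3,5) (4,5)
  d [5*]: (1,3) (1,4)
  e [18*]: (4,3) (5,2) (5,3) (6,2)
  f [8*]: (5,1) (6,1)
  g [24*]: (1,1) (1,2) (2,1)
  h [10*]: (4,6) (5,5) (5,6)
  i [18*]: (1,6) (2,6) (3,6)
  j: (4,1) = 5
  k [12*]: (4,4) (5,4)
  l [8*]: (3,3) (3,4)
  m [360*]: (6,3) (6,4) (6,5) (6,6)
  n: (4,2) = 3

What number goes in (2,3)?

4

Cage j is a single given cell, leaving (4,1) = 5.
N is a freebie, leaving (4,2) = 3.
Column 1 now contains 5, leaving (3,1) = 3.
Column 2 already has 3; hence (3,2) = 5.
Cage e needs product 18, leaving (4,3) = 1.
Row 4 already has 1, leaving (4,6) = 2.
Cage e has product 18, leaving (5,3) = 3.
Column 3 already has 1, leaving (1,3) = 5.
Cage d's pair has product 5; hence (1,4) = 1.
Cage k's pair has product 12, so (4,4) = 6.
Row 4 now contains 6, so (4,5) = 4.
Cage k's pair has product 12, which forces (5,4) = 2.
Cage b needs product 40; hence (2,4) = 5.
Cage l needs two cells with product 8, so (3,3) = 2.
Column 4 now contains 2; hence (3,4) = 4.
2 is placed in row 3; hence (3,5) = 6.
Row 3 already has 6, leaving (3,6) = 1.
2 is placed in row 5, leaving (5,1) = 4.
1 is placed in column 6, so (5,6) = 5.
Cage f needs two cells with product 8, leaving (6,1) = 2.
Column 4 now contains 4; hence (6,4) = 3.
Row 6 already has 3, leaving (6,5) = 5.
Column 1 now contains 4, which forces (1,1) = 6.
Cage g needs product 24, leaving (1,2) = 4.
Row 1 now contains 6; hence (1,6) = 3.
Column 1 already has 2; hence (2,1) = 1.
Cage b has product 40, so (2,2) = 2.
Column 3 now contains 2, so (2,3) = 4.
Row 2 now contains 2; hence (2,5) = 3.
Column 6 now contains 3, so (2,6) = 6.
Row 5 already has 5, so (5,5) = 1.
Column 3 already has 4, leaving (6,3) = 6.
Column 6 already has 6, so (6,6) = 4.
Row 1 now contains 3, which forces (1,5) = 2.
1 is placed in row 5, so (5,2) = 6.
Row 6 now contains 6; hence (6,2) = 1.
Completed grid: 6 4 5 1 2 3 / 1 2 4 5 3 6 / 3 5 2 4 6 1 / 5 3 1 6 4 2 / 4 6 3 2 1 5 / 2 1 6 3 5 4.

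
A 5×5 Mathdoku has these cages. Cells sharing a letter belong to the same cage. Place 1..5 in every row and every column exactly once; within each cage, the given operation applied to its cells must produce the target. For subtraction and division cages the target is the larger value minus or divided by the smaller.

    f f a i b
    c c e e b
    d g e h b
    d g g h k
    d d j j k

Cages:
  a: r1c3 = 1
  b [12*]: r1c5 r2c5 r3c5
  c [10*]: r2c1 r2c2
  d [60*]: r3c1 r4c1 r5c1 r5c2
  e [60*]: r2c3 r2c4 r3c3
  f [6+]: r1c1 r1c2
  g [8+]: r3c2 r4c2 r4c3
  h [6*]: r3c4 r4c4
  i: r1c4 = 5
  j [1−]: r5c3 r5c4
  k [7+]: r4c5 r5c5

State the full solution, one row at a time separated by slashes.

Cage a is a single given cell; hence r1c3 = 1.
I is a freebie, so r1c4 = 5.
In row 1, 3 can only go at r1c5, so r1c5 = 3.
In row 2, 1 can only go at r2c5, so r2c5 = 1.
1 is placed in column 5, leaving r3c5 = 4.
The only place for 1 in column 4 is r5c4.
Cage j needs two cells with difference 1, so r5c3 = 2.
Row 5 already has 2, leaving r5c5 = 5.
5 is placed in column 5, which forces r4c5 = 2.
Cage h needs two cells with product 6, so r3c4 = 2.
Row 4 already has 2; hence r4c4 = 3.
Column 4 now contains 3, so r2c4 = 4.
The 3 cells of cage g must have sum 8, which forces r3c2 = 3.
3 is placed in row 3, so r3c3 = 5.
Cage g needs sum 8, which forces r4c2 = 1.
Cage g needs sum 8, so r4c3 = 4.
Column 2 now contains 3, which forces r5c2 = 4.
Cage f's pair has sum 6, leaving r1c1 = 4.
4 is placed in column 2; hence r1c2 = 2.
2 is placed in column 2, which forces r2c2 = 5.
Column 3 already has 5; hence r2c3 = 3.
Row 3 now contains 5, so r3c1 = 1.
Row 4 already has 1; hence r4c1 = 5.
4 is placed in row 5, so r5c1 = 3.
5 is placed in row 2, which forces r2c1 = 2.

4 2 1 5 3 / 2 5 3 4 1 / 1 3 5 2 4 / 5 1 4 3 2 / 3 4 2 1 5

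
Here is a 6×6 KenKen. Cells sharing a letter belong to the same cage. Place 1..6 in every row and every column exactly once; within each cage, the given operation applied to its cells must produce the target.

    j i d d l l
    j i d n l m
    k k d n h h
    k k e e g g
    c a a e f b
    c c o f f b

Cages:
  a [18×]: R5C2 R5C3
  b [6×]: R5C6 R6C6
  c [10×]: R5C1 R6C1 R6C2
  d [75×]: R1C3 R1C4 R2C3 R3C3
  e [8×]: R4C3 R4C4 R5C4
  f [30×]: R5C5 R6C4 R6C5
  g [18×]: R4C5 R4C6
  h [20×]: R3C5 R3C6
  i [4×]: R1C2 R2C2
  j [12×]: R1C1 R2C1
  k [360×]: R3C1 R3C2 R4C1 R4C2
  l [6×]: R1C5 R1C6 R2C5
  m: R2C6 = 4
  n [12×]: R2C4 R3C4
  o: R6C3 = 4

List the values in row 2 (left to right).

Cage d has product 75, so R1C4 = 5.
Cage m is a single given cell, leaving R2C6 = 4.
Column 6 already has 4, leaving R3C6 = 5.
O is a freebie; hence R6C3 = 4.
Cage i's pair has product 4, so R1C2 = 4.
4 is placed in row 2, which forces R2C2 = 1.
Cage d needs product 75, which forces R2C3 = 5.
5 is placed in row 3; hence R3C5 = 4.
The only place for 6 in row 1 is R1C1.
Column 1 already has 6, which forces R2C1 = 2.
2 is placed in row 2, leaving R2C4 = 6.
2 is placed in row 2; hence R2C5 = 3.
Cage k has product 360, so R3C1 = 3.
The 4 cells of cage k must have product 360, leaving R3C2 = 6.
Row 3 already has 3, which forces R3C3 = 1.
Column 4 now contains 6, so R3C4 = 2.
The 4 cells of cage k must have product 360, leaving R4C1 = 4.
Cage k has product 360, leaving R4C2 = 5.
Column 3 now contains 1; hence R4C3 = 2.
Row 4 already has 4; hence R4C4 = 1.
Column 5 already has 3; hence R4C5 = 6.
Row 4 now contains 6, so R4C6 = 3.
6 is placed in column 2; hence R5C2 = 3.
3 is placed in row 5; hence R5C3 = 6.
Column 4 now contains 1, leaving R5C4 = 4.
Column 2 already has 5; hence R6C2 = 2.
Column 4 now contains 1, leaving R6C4 = 3.
Column 3 now contains 1; hence R1C3 = 3.
Cage f needs product 30, leaving R5C5 = 2.
The two cells of cage b must have product 6, which forces R5C6 = 1.
Cage f needs product 30, which forces R6C5 = 5.
Cage b's pair has product 6, so R6C6 = 6.
Column 5 already has 2; hence R1C5 = 1.
1 is placed in column 6, so R1C6 = 2.
1 is placed in row 5, leaving R5C1 = 5.
Row 6 already has 5; hence R6C1 = 1.
Filled in: 6 4 3 5 1 2 / 2 1 5 6 3 4 / 3 6 1 2 4 5 / 4 5 2 1 6 3 / 5 3 6 4 2 1 / 1 2 4 3 5 6.

2 1 5 6 3 4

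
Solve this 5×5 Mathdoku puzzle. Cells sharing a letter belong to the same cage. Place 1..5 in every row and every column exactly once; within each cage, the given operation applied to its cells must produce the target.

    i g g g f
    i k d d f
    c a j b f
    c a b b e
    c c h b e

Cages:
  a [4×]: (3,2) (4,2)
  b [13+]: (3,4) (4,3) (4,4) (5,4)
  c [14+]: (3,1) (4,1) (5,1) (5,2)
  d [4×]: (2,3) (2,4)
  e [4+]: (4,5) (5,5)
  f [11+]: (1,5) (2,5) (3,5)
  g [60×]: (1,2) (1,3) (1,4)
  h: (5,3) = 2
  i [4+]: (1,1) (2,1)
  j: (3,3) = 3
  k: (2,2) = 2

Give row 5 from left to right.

Cage k is a single given cell, leaving (2,2) = 2.
Cage j is given; hence (3,3) = 3.
Cage h is a single given cell; hence (5,3) = 2.
The only place for 1 in row 1 is (1,1).
1 is placed in column 1, which forces (2,1) = 3.
The 4 cells of cage c must have sum 14, so (5,2) = 3.
Row 5 already has 3, so (5,5) = 1.
Cage g needs product 60, so (1,4) = 3.
Column 5 already has 1; hence (4,5) = 3.
Cage b has sum 13, leaving (4,3) = 5.
Cage b has sum 13, leaving (5,4) = 5.
Cage g has product 60; hence (1,2) = 5.
Column 3 already has 5, which forces (1,3) = 4.
Row 1 now contains 4, which forces (1,5) = 2.
4 is placed in column 3, so (2,3) = 1.
Row 2 already has 1, which forces (2,4) = 4.
Row 2 already has 4, which forces (2,5) = 5.
The 4 cells of cage c must have sum 14, which forces (3,1) = 5.
Column 5 now contains 5, which forces (3,5) = 4.
The 4 cells of cage c must have sum 14; hence (4,1) = 2.
2 is placed in row 4, leaving (4,4) = 1.
5 is placed in row 5, leaving (5,1) = 4.
Row 3 already has 4, so (3,2) = 1.
1 is placed in column 4, which forces (3,4) = 2.
1 is placed in row 4, leaving (4,2) = 4.
Filled in: 1 5 4 3 2 / 3 2 1 4 5 / 5 1 3 2 4 / 2 4 5 1 3 / 4 3 2 5 1.

4 3 2 5 1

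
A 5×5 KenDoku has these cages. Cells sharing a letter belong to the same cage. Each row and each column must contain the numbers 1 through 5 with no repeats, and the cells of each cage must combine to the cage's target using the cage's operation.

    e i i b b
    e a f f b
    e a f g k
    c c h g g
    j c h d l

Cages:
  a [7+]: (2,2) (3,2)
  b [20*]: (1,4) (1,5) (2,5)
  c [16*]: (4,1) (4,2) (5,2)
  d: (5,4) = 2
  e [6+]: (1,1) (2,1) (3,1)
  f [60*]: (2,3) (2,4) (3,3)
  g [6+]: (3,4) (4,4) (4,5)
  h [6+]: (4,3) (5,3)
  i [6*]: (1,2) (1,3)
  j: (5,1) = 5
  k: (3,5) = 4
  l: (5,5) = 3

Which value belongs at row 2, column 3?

Cage k is a single given cell; hence (3,5) = 4.
Cage j is a single given cell, so (5,1) = 5.
Cage d is a single given cell, leaving (5,4) = 2.
Cage l is given, leaving (5,5) = 3.
Cage b needs product 20, which forces (1,4) = 4.
The 3 cells of cage c must have product 16; hence (4,1) = 4.
Cage c needs product 16, so (4,2) = 1.
Row 4 now contains 1; hence (4,4) = 3.
Row 4 now contains 1, which forces (4,5) = 2.
2 is placed in row 5; hence (5,2) = 4.
Row 5 already has 4, so (5,3) = 1.
Cage f has product 60, so (2,3) = 4.
Column 4 now contains 3, which forces (2,4) = 5.
5 is placed in row 2, so (2,5) = 1.
Cage f needs product 60, leaving (3,3) = 3.
Column 4 now contains 3; hence (3,4) = 1.
2 is placed in row 4; hence (4,3) = 5.
Cage e needs sum 6, so (1,1) = 1.
Cage i needs two cells with product 6, which forces (1,2) = 3.
Column 3 now contains 3, leaving (1,3) = 2.
Column 5 already has 1, which forces (1,5) = 5.
Cage e needs sum 6; hence (2,1) = 3.
5 is placed in row 2; hence (2,2) = 2.
Row 3 already has 1, which forces (3,1) = 2.
Cage a needs two cells with sum 7, leaving (3,2) = 5.
Filled in: 1 3 2 4 5 / 3 2 4 5 1 / 2 5 3 1 4 / 4 1 5 3 2 / 5 4 1 2 3.

4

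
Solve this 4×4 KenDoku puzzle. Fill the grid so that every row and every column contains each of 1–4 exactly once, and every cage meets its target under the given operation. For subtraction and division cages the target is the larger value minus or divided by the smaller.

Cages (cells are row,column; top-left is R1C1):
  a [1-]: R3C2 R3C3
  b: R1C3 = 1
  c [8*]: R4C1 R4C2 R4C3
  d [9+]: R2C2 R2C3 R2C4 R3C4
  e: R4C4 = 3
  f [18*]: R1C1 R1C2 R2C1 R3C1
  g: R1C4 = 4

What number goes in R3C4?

2

Cage f needs product 18, so R1C2 = 3.
Cage b is given, which forces R1C3 = 1.
Cage g is a single given cell; hence R1C4 = 4.
E is a freebie; hence R4C4 = 3.
1 is placed in row 1, which forces R1C1 = 2.
Cage d has sum 9, leaving R2C4 = 1.
Cage d has sum 9, which forces R3C4 = 2.
Row 2 now contains 1, which forces R2C1 = 3.
The 4 cells of cage f must have product 18, which forces R3C1 = 1.
Cage a needs two cells with difference 1; hence R3C2 = 4.
Row 3 already has 2, which forces R3C3 = 3.
Column 1 already has 1, so R4C1 = 4.
4 is placed in row 4, leaving R4C3 = 2.
Column 2 now contains 4; hence R2C2 = 2.
Column 3 already has 2; hence R2C3 = 4.
Row 4 now contains 2, so R4C2 = 1.
Filled in: 2 3 1 4 / 3 2 4 1 / 1 4 3 2 / 4 1 2 3.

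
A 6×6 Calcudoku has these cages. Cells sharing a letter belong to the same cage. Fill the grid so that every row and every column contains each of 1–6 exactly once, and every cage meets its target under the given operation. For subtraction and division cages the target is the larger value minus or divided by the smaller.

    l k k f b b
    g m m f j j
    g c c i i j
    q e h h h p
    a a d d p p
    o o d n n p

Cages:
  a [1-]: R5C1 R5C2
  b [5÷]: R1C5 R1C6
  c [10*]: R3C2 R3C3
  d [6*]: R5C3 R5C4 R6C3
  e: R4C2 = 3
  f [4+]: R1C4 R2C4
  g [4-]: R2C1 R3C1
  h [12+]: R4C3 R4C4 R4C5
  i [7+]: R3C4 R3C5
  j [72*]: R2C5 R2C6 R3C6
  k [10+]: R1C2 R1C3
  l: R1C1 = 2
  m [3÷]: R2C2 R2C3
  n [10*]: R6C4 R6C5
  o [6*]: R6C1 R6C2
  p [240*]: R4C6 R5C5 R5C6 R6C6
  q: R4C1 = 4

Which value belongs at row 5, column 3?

1

Cage l is given, so R1C1 = 2.
Cage q is given, leaving R4C1 = 4.
Cage e is a single given cell, so R4C2 = 3.
Row 1 needs a 3, and only R1C4 is open for it.
Column 4 already has 3, leaving R2C4 = 1.
Column 4 now contains 1, leaving R5C4 = 2.
2 is placed in column 4, which forces R6C4 = 5.
5 is placed in row 6, which forces R6C5 = 2.
Row 2 now contains 1, leaving R2C1 = 5.
The two cells of cage g must have difference 4, which forces R3C1 = 1.
Row 3 now contains 1, leaving R3C5 = 3.
5 is placed in column 4, so R4C4 = 6.
1 is placed in column 1, which forces R6C1 = 6.
6 is placed in row 6, which forces R6C2 = 1.
1 is placed in row 6, so R6C3 = 3.
6 is placed in row 6, which forces R6C6 = 4.
6 is placed in column 4, which forces R3C4 = 4.
Column 6 now contains 4, which forces R3C6 = 6.
6 is placed in column 1, so R5C1 = 3.
The two cells of cage a must have difference 1; hence R5C2 = 4.
Column 3 now contains 3, so R5C3 = 1.
Row 5 already has 3, so R5C6 = 5.
Column 2 already has 4, which forces R1C2 = 6.
Cage k needs two cells with sum 10, leaving R1C3 = 4.
Cage b's pair has quotient 5; hence R1C5 = 5.
Column 6 now contains 5; hence R1C6 = 1.
Column 2 now contains 6, which forces R2C2 = 2.
Row 2 already has 2, which forces R2C3 = 6.
6 is placed in row 2, leaving R2C5 = 4.
Row 2 already has 2; hence R2C6 = 3.
Column 2 already has 2; hence R3C2 = 5.
Row 3 already has 5, so R3C3 = 2.
1 is placed in column 3; hence R4C3 = 5.
Cage h needs sum 12, which forces R4C5 = 1.
Column 6 now contains 5, so R4C6 = 2.
5 is placed in row 5; hence R5C5 = 6.
Completed grid: 2 6 4 3 5 1 / 5 2 6 1 4 3 / 1 5 2 4 3 6 / 4 3 5 6 1 2 / 3 4 1 2 6 5 / 6 1 3 5 2 4.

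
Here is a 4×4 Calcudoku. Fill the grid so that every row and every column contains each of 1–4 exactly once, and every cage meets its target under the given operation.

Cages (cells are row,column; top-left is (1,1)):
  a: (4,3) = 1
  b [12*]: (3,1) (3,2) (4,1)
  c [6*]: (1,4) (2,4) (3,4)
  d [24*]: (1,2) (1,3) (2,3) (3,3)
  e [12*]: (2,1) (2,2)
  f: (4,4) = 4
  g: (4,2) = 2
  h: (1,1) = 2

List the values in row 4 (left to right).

Cage h is given, leaving (1,1) = 2.
Cage g is a single given cell, so (4,2) = 2.
Cage a is given, so (4,3) = 1.
Cage f is a single given cell, leaving (4,4) = 4.
Cage d needs product 24; hence (1,2) = 1.
Row 1 now contains 1; hence (1,4) = 3.
Column 2 already has 1, which forces (3,2) = 4.
Row 4 already has 4, leaving (4,1) = 3.
3 is placed in row 1, so (1,3) = 4.
3 is placed in column 1, which forces (2,1) = 4.
Column 2 already has 4, so (2,2) = 3.
Row 2 already has 3, which forces (2,3) = 2.
Row 2 now contains 2; hence (2,4) = 1.
Row 3 now contains 4, which forces (3,1) = 1.
2 is placed in column 3, which forces (3,3) = 3.
1 is placed in column 4, so (3,4) = 2.
The full grid is 2 1 4 3 / 4 3 2 1 / 1 4 3 2 / 3 2 1 4.

3 2 1 4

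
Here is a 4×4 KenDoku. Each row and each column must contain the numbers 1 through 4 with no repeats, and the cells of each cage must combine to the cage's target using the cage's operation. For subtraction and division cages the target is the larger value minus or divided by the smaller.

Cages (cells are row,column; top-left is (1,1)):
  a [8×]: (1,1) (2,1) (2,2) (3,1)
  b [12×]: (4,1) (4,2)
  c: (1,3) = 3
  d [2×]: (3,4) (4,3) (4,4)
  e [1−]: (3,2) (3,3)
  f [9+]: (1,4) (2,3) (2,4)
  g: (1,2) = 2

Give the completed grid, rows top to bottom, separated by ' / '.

G is a freebie, which forces (1,2) = 2.
Cage c is a single given cell, so (1,3) = 3.
Row 1 already has 3; hence (1,4) = 4.
The 4 cells of cage a must have product 8; hence (2,2) = 1.
Cage d has product 2, leaving (3,4) = 1.
Cage d has product 2, which forces (4,3) = 1.
The 3 cells of cage d must have product 2, leaving (4,4) = 2.
Row 1 now contains 4; hence (1,1) = 1.
Cage f needs sum 9; hence (2,3) = 2.
Column 4 now contains 2, so (2,4) = 3.
Cage e's pair has difference 1, leaving (3,2) = 3.
Column 3 already has 2, which forces (3,3) = 4.
Column 2 now contains 3, which forces (4,2) = 4.
2 is placed in row 2, so (2,1) = 4.
4 is placed in row 3, leaving (3,1) = 2.
Row 4 now contains 4, which forces (4,1) = 3.

1 2 3 4 / 4 1 2 3 / 2 3 4 1 / 3 4 1 2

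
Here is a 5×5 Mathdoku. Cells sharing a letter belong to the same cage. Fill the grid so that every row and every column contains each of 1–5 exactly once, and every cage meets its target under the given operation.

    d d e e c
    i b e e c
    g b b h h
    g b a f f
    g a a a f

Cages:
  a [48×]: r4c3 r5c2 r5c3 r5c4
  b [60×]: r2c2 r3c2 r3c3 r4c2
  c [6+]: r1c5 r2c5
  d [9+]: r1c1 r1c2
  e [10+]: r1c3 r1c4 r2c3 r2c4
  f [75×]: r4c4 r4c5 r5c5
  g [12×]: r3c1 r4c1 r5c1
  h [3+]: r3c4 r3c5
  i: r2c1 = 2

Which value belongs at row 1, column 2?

4

Cage i is a single given cell, leaving r2c1 = 2.
The 3 cells of cage f must have product 75; hence r4c4 = 5.
Cage f has product 75, so r4c5 = 3.
Cage f needs product 75, leaving r5c5 = 5.
The two cells of cage c must have sum 6, so r1c5 = 2.
The two cells of cage c must have sum 6; hence r2c5 = 4.
2 is placed in column 5, so r3c5 = 1.
Row 3 already has 1; hence r3c4 = 2.
In row 1, 3 can only go at r1c4, so r1c4 = 3.
Cage e needs sum 10; hence r1c3 = 1.
Cage e needs sum 10, so r2c3 = 5.
Column 4 already has 3, leaving r2c4 = 1.
Column 3 now contains 1, so r5c3 = 3.
Column 4 now contains 1, which forces r5c4 = 4.
1 is placed in row 2; hence r2c2 = 3.
Cage g has product 12, leaving r3c1 = 3.
The 4 cells of cage b must have product 60; hence r3c2 = 5.
3 is placed in column 3; hence r3c3 = 4.
Cage g has product 12, which forces r4c1 = 4.
Cage b needs product 60, so r4c2 = 1.
Column 3 now contains 4; hence r4c3 = 2.
Row 5 now contains 4, leaving r5c1 = 1.
1 is placed in column 2, which forces r5c2 = 2.
4 is placed in column 1, so r1c1 = 5.
Column 2 now contains 5, so r1c2 = 4.
Completed grid: 5 4 1 3 2 / 2 3 5 1 4 / 3 5 4 2 1 / 4 1 2 5 3 / 1 2 3 4 5.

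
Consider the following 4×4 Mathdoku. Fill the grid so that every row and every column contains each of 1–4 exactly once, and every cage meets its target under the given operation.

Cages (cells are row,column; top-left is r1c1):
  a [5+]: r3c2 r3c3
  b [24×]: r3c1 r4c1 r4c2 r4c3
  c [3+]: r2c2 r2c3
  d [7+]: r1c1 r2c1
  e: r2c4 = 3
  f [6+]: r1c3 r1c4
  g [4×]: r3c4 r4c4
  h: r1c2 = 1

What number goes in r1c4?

2

Cage h is a single given cell, which forces r1c2 = 1.
1 is placed in column 2, which forces r2c2 = 2.
Row 2 now contains 2; hence r2c3 = 1.
E is a freebie, leaving r2c4 = 3.
Cage d needs two cells with sum 7; hence r1c1 = 3.
3 is placed in row 2, which forces r2c1 = 4.
The two cells of cage a must have sum 5, so r3c2 = 3.
Cage a's pair has sum 5; hence r3c3 = 2.
Column 2 now contains 3, leaving r4c2 = 4.
4 is placed in row 4, which forces r4c3 = 3.
4 is placed in row 4, so r4c4 = 1.
Column 3 now contains 2, leaving r1c3 = 4.
The two cells of cage f must have sum 6, so r1c4 = 2.
Row 3 already has 2; hence r3c1 = 1.
Column 4 now contains 1, which forces r3c4 = 4.
Row 4 already has 1, leaving r4c1 = 2.
Completed grid: 3 1 4 2 / 4 2 1 3 / 1 3 2 4 / 2 4 3 1.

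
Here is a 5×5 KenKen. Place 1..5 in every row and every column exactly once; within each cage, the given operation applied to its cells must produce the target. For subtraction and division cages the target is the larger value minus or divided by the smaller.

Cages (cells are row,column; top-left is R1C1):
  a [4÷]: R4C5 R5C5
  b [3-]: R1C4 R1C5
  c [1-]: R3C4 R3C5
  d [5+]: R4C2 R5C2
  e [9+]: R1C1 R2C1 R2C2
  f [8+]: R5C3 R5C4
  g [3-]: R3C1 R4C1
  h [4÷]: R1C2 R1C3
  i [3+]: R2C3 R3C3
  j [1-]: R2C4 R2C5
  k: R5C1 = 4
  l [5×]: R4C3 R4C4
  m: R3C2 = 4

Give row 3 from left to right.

Cage m is given, which forces R3C2 = 4.
Cage k is given, which forces R5C1 = 4.
Row 5 now contains 4, so R5C5 = 1.
Column 2 already has 4; hence R1C2 = 1.
The two cells of cage h must have quotient 4, leaving R1C3 = 4.
Column 5 now contains 1; hence R4C5 = 4.
The only place for 3 in row 1 is R1C1.
The 3 cells of cage e must have sum 9; hence R2C1 = 1.
The 3 cells of cage e must have sum 9, leaving R2C2 = 5.
Row 2 already has 1; hence R2C3 = 2.
Row 2 now contains 2, which forces R2C5 = 3.
Column 3 now contains 2, so R3C3 = 1.
Column 5 now contains 3, which forces R3C5 = 2.
Column 3 now contains 1, leaving R4C3 = 5.
Row 4 now contains 5, so R4C4 = 1.
5 is placed in column 3, leaving R5C3 = 3.
Row 5 now contains 3; hence R5C4 = 5.
Column 4 now contains 5, leaving R1C4 = 2.
Column 5 now contains 2; hence R1C5 = 5.
Row 2 already has 3, which forces R2C4 = 4.
Row 3 now contains 2, so R3C1 = 5.
Row 3 now contains 2; hence R3C4 = 3.
Row 4 now contains 5, leaving R4C1 = 2.
The two cells of cage d must have sum 5, which forces R4C2 = 3.
Row 5 now contains 3, leaving R5C2 = 2.
Filled in: 3 1 4 2 5 / 1 5 2 4 3 / 5 4 1 3 2 / 2 3 5 1 4 / 4 2 3 5 1.

5 4 1 3 2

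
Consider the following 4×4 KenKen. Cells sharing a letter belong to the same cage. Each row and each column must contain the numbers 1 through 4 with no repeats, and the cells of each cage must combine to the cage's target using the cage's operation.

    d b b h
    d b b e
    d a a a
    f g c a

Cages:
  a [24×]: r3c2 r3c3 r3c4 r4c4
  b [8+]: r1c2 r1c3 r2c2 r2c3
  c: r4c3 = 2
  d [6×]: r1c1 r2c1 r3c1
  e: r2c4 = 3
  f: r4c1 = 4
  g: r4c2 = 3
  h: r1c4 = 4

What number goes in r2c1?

H is a freebie; hence r1c4 = 4.
Cage e is a single given cell; hence r2c4 = 3.
F is a freebie, leaving r4c1 = 4.
G is a freebie, which forces r4c2 = 3.
Cage c is given, leaving r4c3 = 2.
2 is placed in row 4, which forces r4c4 = 1.
The 4 cells of cage b must have sum 8, so r1c2 = 2.
Cage b needs sum 8, so r1c3 = 1.
Cage b needs sum 8, so r2c2 = 1.
Cage b has sum 8, so r2c3 = 4.
The 4 cells of cage a must have product 24, so r3c2 = 4.
Cage a needs product 24, leaving r3c3 = 3.
Column 4 now contains 1; hence r3c4 = 2.
Row 1 already has 1, which forces r1c1 = 3.
Row 2 already has 1, so r2c1 = 2.
2 is placed in row 3, leaving r3c1 = 1.
The full grid is 3 2 1 4 / 2 1 4 3 / 1 4 3 2 / 4 3 2 1.

2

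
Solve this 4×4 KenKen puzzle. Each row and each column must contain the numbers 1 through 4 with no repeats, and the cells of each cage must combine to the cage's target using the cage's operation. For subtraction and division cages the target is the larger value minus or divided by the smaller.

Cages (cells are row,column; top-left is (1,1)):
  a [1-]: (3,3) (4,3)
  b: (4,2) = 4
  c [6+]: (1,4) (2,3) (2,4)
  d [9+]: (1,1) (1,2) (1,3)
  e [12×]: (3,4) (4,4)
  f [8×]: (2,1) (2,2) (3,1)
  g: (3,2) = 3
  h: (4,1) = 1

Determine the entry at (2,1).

Cage g is given, so (3,2) = 3.
Row 3 already has 3, leaving (3,4) = 4.
Cage h is given; hence (4,1) = 1.
Cage b is given, so (4,2) = 4.
Column 4 already has 4, which forces (4,4) = 3.
Column 2 already has 4, which forces (1,2) = 2.
Row 1 already has 2, which forces (1,4) = 1.
Cage f needs product 8, leaving (2,1) = 4.
The 3 cells of cage f must have product 8, which forces (2,2) = 1.
Cage c needs sum 6, which forces (2,3) = 3.
Column 4 already has 1, so (2,4) = 2.
1 is placed in column 1, so (3,1) = 2.
The two cells of cage a must have difference 1, so (3,3) = 1.
3 is placed in row 4, so (4,3) = 2.
4 is placed in column 1, leaving (1,1) = 3.
3 is placed in column 3; hence (1,3) = 4.
Completed grid: 3 2 4 1 / 4 1 3 2 / 2 3 1 4 / 1 4 2 3.

4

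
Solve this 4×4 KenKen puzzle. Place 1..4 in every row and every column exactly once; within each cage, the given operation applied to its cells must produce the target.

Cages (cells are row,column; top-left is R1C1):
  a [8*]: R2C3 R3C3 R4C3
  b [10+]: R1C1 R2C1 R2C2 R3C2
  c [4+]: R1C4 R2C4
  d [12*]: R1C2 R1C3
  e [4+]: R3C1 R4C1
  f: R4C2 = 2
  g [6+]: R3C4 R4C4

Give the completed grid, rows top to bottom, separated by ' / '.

2 4 3 1 / 4 1 2 3 / 1 3 4 2 / 3 2 1 4

Cage f is given; hence R4C2 = 2.
2 is placed in row 4; hence R4C4 = 4.
Column 4 already has 4, so R3C4 = 2.
Row 4 already has 4, so R4C3 = 1.
Cage a needs product 8, which forces R2C3 = 2.
Cage e needs two cells with sum 4, leaving R3C1 = 1.
2 is placed in row 3, so R3C3 = 4.
Row 4 now contains 1, leaving R4C1 = 3.
Cage b needs sum 10; hence R1C1 = 2.
The two cells of cage d must have product 12; hence R1C2 = 4.
Column 3 now contains 4, which forces R1C3 = 3.
Row 1 already has 3, which forces R1C4 = 1.
Column 1 already has 3, which forces R2C1 = 4.
Cage b needs sum 10; hence R2C2 = 1.
Column 4 now contains 1; hence R2C4 = 3.
Row 3 already has 4, which forces R3C2 = 3.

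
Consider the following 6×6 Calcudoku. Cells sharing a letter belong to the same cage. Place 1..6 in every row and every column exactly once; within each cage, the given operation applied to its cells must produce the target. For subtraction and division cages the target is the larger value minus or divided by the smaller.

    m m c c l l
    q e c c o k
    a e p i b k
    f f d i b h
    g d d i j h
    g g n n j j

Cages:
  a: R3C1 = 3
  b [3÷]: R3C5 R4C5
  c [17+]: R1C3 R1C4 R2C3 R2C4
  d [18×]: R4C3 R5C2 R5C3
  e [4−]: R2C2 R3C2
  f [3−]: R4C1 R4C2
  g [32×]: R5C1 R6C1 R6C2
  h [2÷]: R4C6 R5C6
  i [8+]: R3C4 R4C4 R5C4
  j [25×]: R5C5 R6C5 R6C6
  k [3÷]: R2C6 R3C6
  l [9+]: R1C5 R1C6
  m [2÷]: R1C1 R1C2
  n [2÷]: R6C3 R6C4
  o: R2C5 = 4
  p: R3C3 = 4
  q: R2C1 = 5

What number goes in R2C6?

3

Cage q is a single given cell, so R2C1 = 5.
Cage o is a single given cell, leaving R2C5 = 4.
A is a freebie, which forces R3C1 = 3.
Cage p is given; hence R3C3 = 4.
Cage g has product 32, so R5C1 = 4.
The 3 cells of cage j must have product 25; hence R5C5 = 5.
Cage g has product 32, so R6C1 = 2.
Cage g needs product 32, which forces R6C2 = 4.
Cage j has product 25, so R6C5 = 1.
The 3 cells of cage j must have product 25, which forces R6C6 = 5.
Cage f needs two cells with difference 3, leaving R4C1 = 6.
The two cells of cage f must have difference 3, so R4C2 = 3.
Row 4 already has 3, leaving R4C3 = 1.
Row 4 already has 6, so R4C5 = 2.
Row 4 already has 2, leaving R4C6 = 4.
Column 1 now contains 6, which forces R1C1 = 1.
Column 2 now contains 3, so R1C2 = 2.
Column 5 already has 2, leaving R3C5 = 6.
4 is placed in row 4; hence R4C4 = 5.
Cage d needs product 18, so R5C2 = 6.
Cage d has product 18, leaving R5C3 = 3.
The two cells of cage h must have quotient 2, leaving R5C6 = 2.
Column 3 now contains 3, leaving R6C3 = 6.
Row 6 already has 6; hence R6C4 = 3.
6 is placed in column 3, so R1C3 = 5.
Cage c needs sum 17; hence R1C4 = 4.
Column 5 already has 6, so R1C5 = 3.
Cage l's pair has sum 9, leaving R1C6 = 6.
Column 2 now contains 6, which forces R2C2 = 1.
6 is placed in column 3, leaving R2C3 = 2.
The 4 cells of cage c must have sum 17, so R2C4 = 6.
The two cells of cage k must have quotient 3, leaving R2C6 = 3.
Row 3 now contains 6, so R3C2 = 5.
The 3 cells of cage i must have sum 8, leaving R3C4 = 2.
2 is placed in column 6, leaving R3C6 = 1.
Row 5 now contains 2; hence R5C4 = 1.
Filled in: 1 2 5 4 3 6 / 5 1 2 6 4 3 / 3 5 4 2 6 1 / 6 3 1 5 2 4 / 4 6 3 1 5 2 / 2 4 6 3 1 5.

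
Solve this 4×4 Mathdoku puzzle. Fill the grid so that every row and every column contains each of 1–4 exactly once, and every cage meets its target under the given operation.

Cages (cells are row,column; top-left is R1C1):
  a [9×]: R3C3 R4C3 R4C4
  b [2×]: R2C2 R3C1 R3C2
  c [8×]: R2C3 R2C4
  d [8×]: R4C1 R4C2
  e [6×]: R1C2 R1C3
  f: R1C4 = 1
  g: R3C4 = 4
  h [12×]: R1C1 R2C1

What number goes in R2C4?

2

F is a freebie, so R1C4 = 1.
The 3 cells of cage b must have product 2; hence R2C2 = 1.
The 3 cells of cage b must have product 2, which forces R3C1 = 1.
The 3 cells of cage b must have product 2, so R3C2 = 2.
Cage a has product 9, so R3C3 = 3.
G is a freebie; hence R3C4 = 4.
Column 2 now contains 2, which forces R4C2 = 4.
Cage a needs product 9; hence R4C3 = 1.
Cage a has product 9, leaving R4C4 = 3.
Column 2 now contains 2, which forces R1C2 = 3.
3 is placed in column 3, leaving R1C3 = 2.
Cage c's pair has product 8, so R2C3 = 4.
Column 4 already has 4; hence R2C4 = 2.
Row 4 now contains 4, so R4C1 = 2.
Row 1 already has 3, which forces R1C1 = 4.
Row 2 already has 4, leaving R2C1 = 3.
Filled in: 4 3 2 1 / 3 1 4 2 / 1 2 3 4 / 2 4 1 3.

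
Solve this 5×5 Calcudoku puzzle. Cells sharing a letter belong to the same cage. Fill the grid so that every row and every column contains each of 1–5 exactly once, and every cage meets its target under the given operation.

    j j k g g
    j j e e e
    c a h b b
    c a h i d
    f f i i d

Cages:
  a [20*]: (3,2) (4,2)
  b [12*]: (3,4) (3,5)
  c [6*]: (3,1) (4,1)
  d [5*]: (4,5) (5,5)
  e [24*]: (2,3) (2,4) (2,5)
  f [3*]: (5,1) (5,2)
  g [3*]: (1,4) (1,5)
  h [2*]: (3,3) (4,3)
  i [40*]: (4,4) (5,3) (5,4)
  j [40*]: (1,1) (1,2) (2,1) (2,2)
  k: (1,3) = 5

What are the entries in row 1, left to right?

4 2 5 1 3

Cage k is given, so (1,3) = 5.
Row 3 needs a 1, and only (3,3) is open for it.
1 is placed in column 3, leaving (4,3) = 2.
Column 3 already has 2, which forces (5,3) = 4.
Column 3 now contains 4, which forces (2,3) = 3.
Cage c needs two cells with product 6, leaving (3,1) = 2.
Row 4 already has 2; hence (4,1) = 3.
Cage i has product 40; hence (4,4) = 5.
Row 4 already has 5; hence (4,5) = 1.
Column 1 now contains 3, so (5,1) = 1.
1 is placed in row 5, leaving (5,2) = 3.
Cage i needs product 40, leaving (5,4) = 2.
Column 5 already has 1, which forces (5,5) = 5.
1 is placed in column 1, so (1,1) = 4.
Cage g's pair has product 3, which forces (1,4) = 1.
Column 5 already has 1, leaving (1,5) = 3.
The 4 cells of cage j must have product 40, leaving (2,1) = 5.
2 is placed in column 4, so (2,4) = 4.
Cage e has product 24, so (2,5) = 2.
The two cells of cage a must have product 20, so (3,2) = 5.
4 is placed in column 4, so (3,4) = 3.
Column 5 already has 3, leaving (3,5) = 4.
Row 4 already has 5, so (4,2) = 4.
1 is placed in row 1, leaving (1,2) = 2.
2 is placed in row 2, leaving (2,2) = 1.
Filled in: 4 2 5 1 3 / 5 1 3 4 2 / 2 5 1 3 4 / 3 4 2 5 1 / 1 3 4 2 5.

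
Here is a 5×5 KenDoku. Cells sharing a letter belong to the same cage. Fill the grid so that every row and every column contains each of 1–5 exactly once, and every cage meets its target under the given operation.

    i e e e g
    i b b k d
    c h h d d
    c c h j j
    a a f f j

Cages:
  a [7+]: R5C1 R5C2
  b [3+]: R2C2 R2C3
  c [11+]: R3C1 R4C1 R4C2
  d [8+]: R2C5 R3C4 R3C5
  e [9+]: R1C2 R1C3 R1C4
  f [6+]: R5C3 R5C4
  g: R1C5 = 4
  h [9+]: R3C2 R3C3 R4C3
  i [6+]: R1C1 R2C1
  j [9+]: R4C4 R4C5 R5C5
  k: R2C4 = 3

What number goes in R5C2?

4

Cage g is a single given cell; hence R1C5 = 4.
K is a freebie, which forces R2C4 = 3.
In row 1, 2 can only go at R1C1, so R1C1 = 2.
The two cells of cage i must have sum 6; hence R2C1 = 4.
Row 2 needs a 5, and only R2C5 is open for it.
Column 1 needs a 1, and only R4C1 is open for it.
Cage c needs sum 11, leaving R3C1 = 5.
Cage c needs sum 11; hence R4C2 = 5.
Row 4 now contains 5, leaving R4C4 = 4.
Column 1 now contains 5, leaving R5C1 = 3.
The 3 cells of cage j must have sum 9; hence R4C5 = 3.
Cage a needs two cells with sum 7; hence R5C2 = 4.
The 3 cells of cage j must have sum 9, so R5C5 = 2.
Cage h needs sum 9; hence R3C2 = 3.
Cage h has sum 9, which forces R3C3 = 4.
Cage d needs sum 8, leaving R3C4 = 2.
Column 5 now contains 2, leaving R3C5 = 1.
Row 4 now contains 3, leaving R4C3 = 2.
Column 2 already has 3, so R1C2 = 1.
The 3 cells of cage e must have sum 9, which forces R1C3 = 3.
The 3 cells of cage e must have sum 9; hence R1C4 = 5.
Cage b's pair has sum 3, leaving R2C2 = 2.
2 is placed in column 3, leaving R2C3 = 1.
Column 3 now contains 1, which forces R5C3 = 5.
Column 4 already has 5, so R5C4 = 1.
Completed grid: 2 1 3 5 4 / 4 2 1 3 5 / 5 3 4 2 1 / 1 5 2 4 3 / 3 4 5 1 2.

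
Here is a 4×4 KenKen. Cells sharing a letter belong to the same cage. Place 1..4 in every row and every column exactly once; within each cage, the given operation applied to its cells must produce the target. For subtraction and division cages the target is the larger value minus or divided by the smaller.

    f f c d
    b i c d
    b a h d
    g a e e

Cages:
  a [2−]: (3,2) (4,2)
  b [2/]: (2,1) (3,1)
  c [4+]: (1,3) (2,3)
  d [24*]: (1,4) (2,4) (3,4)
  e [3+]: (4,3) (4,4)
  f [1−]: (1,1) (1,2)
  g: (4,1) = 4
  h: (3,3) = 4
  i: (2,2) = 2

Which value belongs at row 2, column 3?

3

Cage i is given, which forces (2,2) = 2.
Cage h is a single given cell; hence (3,3) = 4.
Cage g is a single given cell, which forces (4,1) = 4.
4 is placed in column 1, which forces (2,1) = 1.
Row 2 now contains 1; hence (2,3) = 3.
Row 2 already has 3; hence (2,4) = 4.
Cage b's pair has quotient 2, leaving (3,1) = 2.
Row 3 now contains 2; hence (3,4) = 3.
Column 1 already has 2, leaving (1,1) = 3.
Cage f needs two cells with difference 1; hence (1,2) = 4.
Column 3 now contains 3, which forces (1,3) = 1.
3 is placed in column 4; hence (1,4) = 2.
Row 3 now contains 3; hence (3,2) = 1.
Cage a needs two cells with difference 2, leaving (4,2) = 3.
Column 3 already has 1, so (4,3) = 2.
2 is placed in column 4, so (4,4) = 1.
Filled in: 3 4 1 2 / 1 2 3 4 / 2 1 4 3 / 4 3 2 1.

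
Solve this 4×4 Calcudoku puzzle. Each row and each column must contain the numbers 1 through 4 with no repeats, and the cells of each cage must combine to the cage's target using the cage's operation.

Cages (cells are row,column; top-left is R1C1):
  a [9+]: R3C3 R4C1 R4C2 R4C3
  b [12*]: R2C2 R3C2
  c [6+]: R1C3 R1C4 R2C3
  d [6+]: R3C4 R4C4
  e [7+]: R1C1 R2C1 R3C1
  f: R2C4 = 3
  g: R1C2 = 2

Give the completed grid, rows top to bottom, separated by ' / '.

4 2 3 1 / 1 4 2 3 / 2 3 1 4 / 3 1 4 2

G is a freebie, leaving R1C2 = 2.
Cage f is a single given cell, leaving R2C4 = 3.
Column 4 now contains 3, leaving R1C4 = 1.
Row 2 now contains 3, leaving R2C2 = 4.
Cage b's pair has product 12; hence R3C2 = 3.
Column 2 now contains 3, leaving R4C2 = 1.
1 is placed in row 1, so R1C1 = 4.
Row 1 now contains 4, leaving R1C3 = 3.
Column 3 already has 3; hence R4C3 = 4.
Row 4 now contains 4, which forces R4C4 = 2.
Cage c has sum 6, which forces R2C3 = 2.
Cage a needs sum 9; hence R3C3 = 1.
Column 4 now contains 2, which forces R3C4 = 4.
Row 4 now contains 2, so R4C1 = 3.
Row 2 already has 2, which forces R2C1 = 1.
Row 3 now contains 1; hence R3C1 = 2.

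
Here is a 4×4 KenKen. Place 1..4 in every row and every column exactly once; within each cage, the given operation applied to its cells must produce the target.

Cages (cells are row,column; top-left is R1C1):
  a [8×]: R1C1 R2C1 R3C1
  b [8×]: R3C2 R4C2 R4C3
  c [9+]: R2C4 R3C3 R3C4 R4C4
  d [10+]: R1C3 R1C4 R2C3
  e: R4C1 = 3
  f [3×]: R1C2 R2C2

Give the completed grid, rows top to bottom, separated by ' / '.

E is a freebie, so R4C1 = 3.
Cage b has product 8; hence R4C3 = 1.
The only place for 3 in row 3 is R3C3.
Cage d needs sum 10, leaving R1C3 = 2.
Cage d has sum 10, so R1C4 = 4.
Column 3 already has 3; hence R2C3 = 4.
Cage c needs sum 9, which forces R2C4 = 3.
Cage c has sum 9, so R3C4 = 1.
The 4 cells of cage c must have sum 9, so R4C4 = 2.
4 is placed in row 1; hence R1C1 = 1.
The two cells of cage f must have product 3, leaving R1C2 = 3.
The 3 cells of cage a must have product 8, leaving R2C1 = 2.
3 is placed in row 2, so R2C2 = 1.
Cage a has product 8; hence R3C1 = 4.
The 3 cells of cage b must have product 8, so R3C2 = 2.
Row 4 already has 2; hence R4C2 = 4.

1 3 2 4 / 2 1 4 3 / 4 2 3 1 / 3 4 1 2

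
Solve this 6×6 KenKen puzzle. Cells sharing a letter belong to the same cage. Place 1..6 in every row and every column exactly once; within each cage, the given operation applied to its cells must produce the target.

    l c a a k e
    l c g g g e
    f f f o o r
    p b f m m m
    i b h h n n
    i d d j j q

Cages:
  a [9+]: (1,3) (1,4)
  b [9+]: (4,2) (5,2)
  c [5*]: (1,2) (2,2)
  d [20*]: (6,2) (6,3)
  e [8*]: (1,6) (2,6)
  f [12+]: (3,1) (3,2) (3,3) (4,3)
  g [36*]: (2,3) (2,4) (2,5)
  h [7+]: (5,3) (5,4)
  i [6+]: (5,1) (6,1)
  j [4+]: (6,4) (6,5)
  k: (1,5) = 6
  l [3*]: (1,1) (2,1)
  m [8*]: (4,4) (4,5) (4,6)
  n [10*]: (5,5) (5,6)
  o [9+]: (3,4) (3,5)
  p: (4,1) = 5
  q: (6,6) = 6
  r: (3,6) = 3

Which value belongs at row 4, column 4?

Cage k is given, leaving (1,5) = 6.
Cage r is a single given cell; hence (3,6) = 3.
Cage p is given, which forces (4,1) = 5.
Cage q is given, which forces (6,6) = 6.
The only place for 2 in row 1 is (1,6).
Column 6 already has 2, which forces (2,6) = 4.
4 is placed in column 6, which forces (4,6) = 1.
Cage n's pair has product 10, leaving (5,5) = 2.
Column 6 already has 2, which forces (5,6) = 5.
Column 5 now contains 2, leaving (2,5) = 3.
Cage m has product 8, leaving (4,4) = 2.
Column 5 now contains 2, so (4,5) = 4.
Row 5 now contains 2, so (5,1) = 4.
Cage i's pair has sum 6, so (6,1) = 2.
3 is placed in column 5, which forces (6,5) = 1.
Cage l's pair has product 3, leaving (1,1) = 3.
3 is placed in row 2, so (2,1) = 1.
Row 2 already has 1, leaving (2,2) = 5.
The 3 cells of cage g must have product 36; hence (2,3) = 2.
2 is placed in column 4, which forces (2,4) = 6.
Column 1 now contains 1, which forces (3,1) = 6.
6 is placed in row 3, which forces (3,3) = 1.
The two cells of cage o must have sum 9, which forces (3,4) = 4.
Column 5 already has 4, so (3,5) = 5.
Row 4 now contains 4; hence (4,3) = 3.
Column 3 now contains 1, leaving (5,3) = 6.
Column 4 now contains 6, leaving (5,4) = 1.
5 is placed in column 2, which forces (6,2) = 4.
Row 6 now contains 4, leaving (6,3) = 5.
Row 6 now contains 1; hence (6,4) = 3.
5 is placed in column 2; hence (1,2) = 1.
Column 3 already has 5; hence (1,3) = 4.
Column 4 now contains 4; hence (1,4) = 5.
Row 3 now contains 1, leaving (3,2) = 2.
3 is placed in row 4, so (4,2) = 6.
6 is placed in row 5, which forces (5,2) = 3.
Filled in: 3 1 4 5 6 2 / 1 5 2 6 3 4 / 6 2 1 4 5 3 / 5 6 3 2 4 1 / 4 3 6 1 2 5 / 2 4 5 3 1 6.

2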